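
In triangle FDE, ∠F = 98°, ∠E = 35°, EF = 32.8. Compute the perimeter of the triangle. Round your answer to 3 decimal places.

perimeter ≈ 102.936

The third angle is ∠D = 180° − ∠E − ∠F = 47.00°.
Law of sines: DE = EF·sin F/sin D ≈ 44.412.
Law of sines: FD = EF·sin E/sin D ≈ 25.724.
Semiperimeter s = (44.412+32.8+25.724)/2 = 51.468.
Perimeter = 44.412 + 32.8 + 25.724 = 102.94.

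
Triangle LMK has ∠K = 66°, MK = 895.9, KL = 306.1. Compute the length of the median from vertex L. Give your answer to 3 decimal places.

m_L ≈ 427.569

By the law of cosines, LM² = MK² + KL² − 2·MK·KL·cos K = 6.7325e+05, so LM ≈ 820.52.
Median from L: ½√(2·KL² + 2·LM² − MK²) ≈ 427.57.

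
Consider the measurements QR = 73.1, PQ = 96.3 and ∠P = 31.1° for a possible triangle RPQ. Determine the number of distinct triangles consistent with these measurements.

2

PQ·sin P = 96.3·sin(31.1°) ≈ 49.74.
Since PQ sin P < QR < PQ (49.74 < 73.1 < 96.3), two triangles exist.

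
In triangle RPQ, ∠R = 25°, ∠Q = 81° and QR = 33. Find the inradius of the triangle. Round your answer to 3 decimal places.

The third angle is ∠P = 180° − ∠Q − ∠R = 74.00°.
Law of sines: PQ = QR·sin R/sin P ≈ 14.508.
Law of sines: RP = QR·sin Q/sin P ≈ 33.907.
Area = ½·QR·PQ·sin Q ≈ 236.44.
Semiperimeter s = (14.508+33+33.907)/2 = 40.708.
Inradius = area/s = 236.44/40.708 ≈ 5.8083.

r ≈ 5.808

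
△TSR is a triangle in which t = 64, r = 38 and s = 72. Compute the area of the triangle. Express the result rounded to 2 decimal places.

Semiperimeter p = (64 + 72 + 38)/2 = 87.
Heron's formula: area = √(87·23·15·49) ≈ 1212.7.

1212.74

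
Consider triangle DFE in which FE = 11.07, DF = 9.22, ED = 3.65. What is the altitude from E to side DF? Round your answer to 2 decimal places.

3.41

Semiperimeter s = (11.07 + 3.65 + 9.22)/2 = 11.97.
Heron's formula: area = √(11.97·0.9·8.32·2.75) ≈ 15.7.
The altitude from E has length 2·area/DF ≈ 3.4056.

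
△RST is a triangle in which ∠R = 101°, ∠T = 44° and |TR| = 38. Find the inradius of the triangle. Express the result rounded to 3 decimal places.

r ≈ 11.517

The third angle is ∠S = 180° − ∠T − ∠R = 35.00°.
Law of sines: |ST| = |TR|·sin R/sin S ≈ 65.034.
Law of sines: |RS| = |TR|·sin T/sin S ≈ 46.022.
Area = ½·|TR|·|ST|·sin T ≈ 858.35.
Semiperimeter s = (65.034+38+46.022)/2 = 74.528.
Inradius = area/s = 858.35/74.528 ≈ 11.517.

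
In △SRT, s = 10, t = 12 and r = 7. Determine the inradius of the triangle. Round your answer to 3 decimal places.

Semiperimeter p = (10 + 7 + 12)/2 = 14.5.
Heron's formula: area = √(14.5·4.5·7.5·2.5) ≈ 34.978.
Inradius = area/p = 34.978/14.5 ≈ 2.4123.

2.412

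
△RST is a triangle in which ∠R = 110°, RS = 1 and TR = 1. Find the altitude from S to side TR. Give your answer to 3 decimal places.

By the law of cosines, ST² = TR² + RS² − 2·TR·RS·cos R = 2.684, so ST ≈ 1.6383.
Area = ½·TR·RS·sin R ≈ 0.46985.
The altitude from S has length 2·area/TR ≈ 0.93969.

0.940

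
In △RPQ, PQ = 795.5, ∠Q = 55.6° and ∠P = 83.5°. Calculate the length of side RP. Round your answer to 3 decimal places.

1002.500

The third angle is ∠R = 180° − ∠P − ∠Q = 40.90°.
Law of sines: RP = PQ·sin Q/sin R ≈ 1002.5.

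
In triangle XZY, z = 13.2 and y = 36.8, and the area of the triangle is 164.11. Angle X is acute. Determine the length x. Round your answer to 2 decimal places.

From area = ½·z·y·sin X, we get sin X = 2·area/(z·y) ≈ 0.67568.
Taking the acute solution, ∠X ≈ 42.51°.
Law of cosines then gives x ≈ 28.501.

28.50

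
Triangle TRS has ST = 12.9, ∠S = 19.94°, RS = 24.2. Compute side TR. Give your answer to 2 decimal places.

By the law of cosines, TR² = RS² + ST² − 2·RS·ST·cos S = 165.12, so TR ≈ 12.85.

12.85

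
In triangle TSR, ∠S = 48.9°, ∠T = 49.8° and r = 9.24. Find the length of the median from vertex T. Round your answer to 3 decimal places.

The third angle is ∠R = 180° − ∠T − ∠S = 81.30°.
Law of sines: t = r·sin T/sin R ≈ 7.1396.
Law of sines: s = r·sin S/sin R ≈ 7.044.
Median from T: ½√(2·s² + 2·r² − t²) ≈ 7.3996.

m_T ≈ 7.400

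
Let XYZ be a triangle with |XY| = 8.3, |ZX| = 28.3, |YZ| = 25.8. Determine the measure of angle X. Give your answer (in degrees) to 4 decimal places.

By the law of cosines, cos X = (|ZX|² + |XY|² − |YZ|²) / (2·|ZX|·|XY|) ≈ 0.43454, so ∠X ≈ 64.24°.

∠X ≈ 64.2437°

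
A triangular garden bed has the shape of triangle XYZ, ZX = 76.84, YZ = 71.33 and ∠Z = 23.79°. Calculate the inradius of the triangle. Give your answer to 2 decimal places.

r ≈ 12.34

By the law of cosines, XY² = YZ² + ZX² − 2·YZ·ZX·cos Z = 961.8, so XY ≈ 31.013.
Area = ½·YZ·ZX·sin Z ≈ 1105.5.
Semiperimeter s = (71.33+76.84+31.013)/2 = 89.591.
Inradius = area/s = 1105.5/89.591 ≈ 12.339.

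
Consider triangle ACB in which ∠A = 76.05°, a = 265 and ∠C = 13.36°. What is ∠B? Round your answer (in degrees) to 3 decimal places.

∠B ≈ 90.590°

The third angle is ∠B = 180° − ∠A − ∠C = 90.59°.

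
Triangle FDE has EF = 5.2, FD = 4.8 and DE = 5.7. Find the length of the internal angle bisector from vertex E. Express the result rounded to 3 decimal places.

By the law of cosines, cos E = (DE² + EF² − FD²) / (2·DE·EF) ≈ 0.61555, so ∠E ≈ 0.9077 rad.
The bisector from E has length 2·DE·EF·cos(∠E/2)/(DE+EF) ≈ 4.888.

t_E ≈ 4.888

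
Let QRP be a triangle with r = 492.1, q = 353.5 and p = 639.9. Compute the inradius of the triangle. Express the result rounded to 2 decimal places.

116.23

Semiperimeter s = (353.5 + 492.1 + 639.9)/2 = 742.75.
Heron's formula: area = √(742.75·389.25·250.65·102.85) ≈ 86332.
Inradius = area/s = 86332/742.75 ≈ 116.23.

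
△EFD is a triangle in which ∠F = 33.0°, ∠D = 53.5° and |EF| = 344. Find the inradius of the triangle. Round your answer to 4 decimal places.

r ≈ 79.6914

The third angle is ∠E = 180° − ∠F − ∠D = 93.50°.
Law of sines: |FD| = |EF|·sin E/sin D ≈ 427.14.
Law of sines: |DE| = |EF|·sin F/sin D ≈ 233.07.
Area = ½·|EF|·|FD|·sin F ≈ 40013.
Semiperimeter s = (427.14+233.07+344)/2 = 502.1.
Inradius = area/s = 40013/502.1 ≈ 79.691.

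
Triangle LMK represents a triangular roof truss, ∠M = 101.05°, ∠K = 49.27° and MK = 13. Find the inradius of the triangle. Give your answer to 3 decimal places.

The third angle is ∠L = 180° − ∠M − ∠K = 29.68°.
Law of sines: KL = MK·sin M/sin L ≈ 25.768.
Law of sines: LM = MK·sin K/sin L ≈ 19.895.
Area = ½·MK·KL·sin K ≈ 126.92.
Semiperimeter s = (13+25.768+19.895)/2 = 29.332.
Inradius = area/s = 126.92/29.332 ≈ 4.3272.

r ≈ 4.327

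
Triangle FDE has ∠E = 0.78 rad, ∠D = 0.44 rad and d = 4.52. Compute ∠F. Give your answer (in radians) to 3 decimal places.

∠F ≈ 1.922 rad

The third angle is ∠F = π − ∠D − ∠E = 1.922 rad.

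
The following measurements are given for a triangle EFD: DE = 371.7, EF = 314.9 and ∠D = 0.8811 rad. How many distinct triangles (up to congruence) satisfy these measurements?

DE·sin D = 371.7·sin(0.8811 rad) ≈ 286.7.
Since DE sin D < EF < DE (286.7 < 314.9 < 371.7), two triangles exist.

2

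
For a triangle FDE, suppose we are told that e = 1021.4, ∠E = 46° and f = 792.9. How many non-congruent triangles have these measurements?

f·sin E = 792.9·sin(46°) ≈ 570.4.
Since e ≥ f, exactly one triangle exists.

1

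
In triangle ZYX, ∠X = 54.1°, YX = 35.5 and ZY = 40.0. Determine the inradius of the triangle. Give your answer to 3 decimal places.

11.264

Law of sines: sin Z = YX·sin X/ZY ≈ 0.71891.
Since ZY ≥ YX, only the acute value applies: ∠Z ≈ 45.96°.
Then ∠Y = 180° − ∠X − ∠Z ≈ 79.94°.
Law of sines gives XZ = ZY·sin Y/sin X ≈ 48.62.
Area = ½·ZY·YX·sin Y ≈ 699.07.
Semiperimeter s = (35.5+48.62+40)/2 = 62.06.
Inradius = area/s = 699.07/62.06 ≈ 11.264.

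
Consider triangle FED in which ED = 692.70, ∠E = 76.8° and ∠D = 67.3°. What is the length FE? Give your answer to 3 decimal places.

The third angle is ∠F = 180° − ∠E − ∠D = 35.90°.
Law of sines: FE = ED·sin D/sin F ≈ 1089.8.

1089.823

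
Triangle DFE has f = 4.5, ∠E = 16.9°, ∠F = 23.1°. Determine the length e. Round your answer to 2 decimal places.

3.33

The third angle is ∠D = 180° − ∠F − ∠E = 140.00°.
Law of sines: e = f·sin E/sin F ≈ 3.3343.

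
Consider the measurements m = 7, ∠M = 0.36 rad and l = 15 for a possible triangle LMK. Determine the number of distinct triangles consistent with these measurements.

2

l·sin M = 15·sin(0.36 rad) ≈ 5.284.
Since l sin M < m < l (5.284 < 7 < 15), two triangles exist.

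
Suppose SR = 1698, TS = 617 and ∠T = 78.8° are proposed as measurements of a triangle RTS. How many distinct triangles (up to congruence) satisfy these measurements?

1

TS·sin T = 617·sin(78.8°) ≈ 605.2.
Since SR ≥ TS, exactly one triangle exists.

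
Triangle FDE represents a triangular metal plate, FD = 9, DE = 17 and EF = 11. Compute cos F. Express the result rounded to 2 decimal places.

By the law of cosines, cos F = (EF² + FD² − DE²) / (2·EF·FD) ≈ -0.43939, so ∠F ≈ 116.07°.

cos F ≈ -0.44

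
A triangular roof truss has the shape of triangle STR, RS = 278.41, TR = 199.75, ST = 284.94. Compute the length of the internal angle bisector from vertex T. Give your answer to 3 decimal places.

t_T ≈ 195.288

By the law of cosines, cos T = (ST² + TR² − RS²) / (2·ST·TR) ≈ 0.38283, so ∠T ≈ 67.49°.
The bisector from T has length 2·ST·TR·cos(∠T/2)/(ST+TR) ≈ 195.29.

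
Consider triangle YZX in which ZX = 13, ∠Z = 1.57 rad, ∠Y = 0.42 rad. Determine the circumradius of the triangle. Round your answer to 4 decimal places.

The third angle is ∠X = π − ∠Y − ∠Z = 1.152 rad.
Law of sines: XY = ZX·sin Z/sin Y ≈ 31.881.
Law of sines: YZ = ZX·sin X/sin Y ≈ 29.121.
Circumradius = ZX/(2 sin Y) ≈ 15.941.

15.9407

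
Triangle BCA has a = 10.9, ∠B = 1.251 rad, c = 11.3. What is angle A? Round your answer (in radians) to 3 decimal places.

By the law of cosines, b² = c² + a² − 2·c·a·cos B = 169.06, so b ≈ 13.002.
Law of cosines again: cos A = (b² + c² − a²)/(2·b·c) ≈ 0.60554, so ∠A ≈ 0.920 rad.

∠A ≈ 0.920 rad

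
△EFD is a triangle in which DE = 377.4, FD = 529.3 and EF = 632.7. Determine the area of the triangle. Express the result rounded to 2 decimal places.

Semiperimeter s = (529.3 + 377.4 + 632.7)/2 = 769.7.
Heron's formula: area = √(769.7·240.4·392.3·137) ≈ 99723.

area ≈ 99723.48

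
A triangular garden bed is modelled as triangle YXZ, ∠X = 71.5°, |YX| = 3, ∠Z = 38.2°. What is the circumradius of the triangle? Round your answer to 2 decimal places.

2.43

The third angle is ∠Y = 180° − ∠X − ∠Z = 70.30°.
Law of sines: |XZ| = |YX|·sin Y/sin Z ≈ 4.5672.
Law of sines: |ZY| = |YX|·sin X/sin Z ≈ 4.6005.
Circumradius = |YX|/(2 sin Z) ≈ 2.4256.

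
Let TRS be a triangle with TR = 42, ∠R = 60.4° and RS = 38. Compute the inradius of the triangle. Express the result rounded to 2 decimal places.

r ≈ 11.53

By the law of cosines, ST² = TR² + RS² − 2·TR·RS·cos R = 1631.3, so ST ≈ 40.39.
Area = ½·TR·RS·sin R ≈ 693.86.
Semiperimeter s = (38+40.39+42)/2 = 60.195.
Inradius = area/s = 693.86/60.195 ≈ 11.527.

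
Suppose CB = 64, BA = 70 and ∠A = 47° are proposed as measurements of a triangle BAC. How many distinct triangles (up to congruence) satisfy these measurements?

BA·sin A = 70·sin(47°) ≈ 51.19.
Since BA sin A < CB < BA (51.19 < 64 < 70), two triangles exist.

2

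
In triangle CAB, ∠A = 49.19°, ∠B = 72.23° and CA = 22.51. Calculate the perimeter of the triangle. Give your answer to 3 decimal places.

perimeter ≈ 60.573

The third angle is ∠C = 180° − ∠A − ∠B = 58.58°.
Law of sines: AB = CA·sin C/sin B ≈ 20.172.
Law of sines: BC = CA·sin A/sin B ≈ 17.891.
Semiperimeter s = (20.172+17.891+22.51)/2 = 30.286.
Perimeter = 20.172 + 17.891 + 22.51 = 60.573.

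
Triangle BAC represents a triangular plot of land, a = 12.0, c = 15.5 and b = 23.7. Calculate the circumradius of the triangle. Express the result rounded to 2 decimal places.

R ≈ 13.48

By the law of cosines, cos B = (a² + c² − b²) / (2·a·c) ≈ -0.47699, so ∠B ≈ 118.49°.
Circumradius = b/(2 sin B) ≈ 13.483.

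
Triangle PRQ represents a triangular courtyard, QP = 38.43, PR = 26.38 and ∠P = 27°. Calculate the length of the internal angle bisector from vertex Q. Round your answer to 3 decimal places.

t_Q ≈ 24.103

By the law of cosines, RQ² = QP² + PR² − 2·QP·PR·cos P = 366.19, so RQ ≈ 19.136.
Law of cosines again: cos Q = (RQ² + QP² − PR²)/(2·RQ·QP) ≈ 0.77995, so ∠Q ≈ 38.74°.
The bisector from Q has length 2·RQ·QP·cos(∠Q/2)/(RQ+QP) ≈ 24.103.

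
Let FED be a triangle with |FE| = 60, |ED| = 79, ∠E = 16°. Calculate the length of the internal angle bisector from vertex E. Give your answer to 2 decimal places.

By the law of cosines, |DF|² = |FE|² + |ED|² − 2·|FE|·|ED|·cos E = 728.24, so |DF| ≈ 26.986.
The bisector from E has length 2·|FE|·|ED|·cos(∠E/2)/(|FE|+|ED|) ≈ 67.538.

67.54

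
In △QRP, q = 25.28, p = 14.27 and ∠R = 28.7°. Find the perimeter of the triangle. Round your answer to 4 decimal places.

By the law of cosines, r² = p² + q² − 2·p·q·cos R = 209.86, so r ≈ 14.486.
Semiperimeter s = (25.28+14.486+14.27)/2 = 27.018.
Perimeter = 25.28 + 14.486 + 14.27 = 54.036.

perimeter ≈ 54.0365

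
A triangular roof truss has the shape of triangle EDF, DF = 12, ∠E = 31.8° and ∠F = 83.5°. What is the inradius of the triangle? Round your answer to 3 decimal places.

The third angle is ∠D = 180° − ∠F − ∠E = 64.70°.
Law of sines: FE = DF·sin D/sin E ≈ 20.588.
Law of sines: ED = DF·sin F/sin E ≈ 22.626.
Area = ½·DF·FE·sin F ≈ 122.73.
Semiperimeter s = (12+20.588+22.626)/2 = 27.607.
Inradius = area/s = 122.73/27.607 ≈ 4.4458.

4.446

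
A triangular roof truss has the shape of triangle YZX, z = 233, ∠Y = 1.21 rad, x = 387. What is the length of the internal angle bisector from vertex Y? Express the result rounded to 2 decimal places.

t_Y ≈ 239.24

By the law of cosines, y² = z² + x² − 2·z·x·cos Y = 1.4039e+05, so y ≈ 374.69.
The bisector from Y has length 2·z·x·cos(∠Y/2)/(z+x) ≈ 239.24.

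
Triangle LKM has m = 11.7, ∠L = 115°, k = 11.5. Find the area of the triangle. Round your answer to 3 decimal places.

Area = ½·k·m·sin L ≈ 60.972.

60.972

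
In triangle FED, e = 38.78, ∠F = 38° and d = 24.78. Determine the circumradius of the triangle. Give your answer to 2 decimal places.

By the law of cosines, f² = e² + d² − 2·e·d·cos F = 603.43, so f ≈ 24.565.
Area = ½·e·d·sin F ≈ 295.82.
Circumradius = f/(2 sin F) ≈ 19.95.

R ≈ 19.95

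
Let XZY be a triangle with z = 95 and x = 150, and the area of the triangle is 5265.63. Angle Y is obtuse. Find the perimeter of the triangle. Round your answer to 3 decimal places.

From area = ½·x·z·sin Y, we get sin Y = 2·area/(x·z) ≈ 0.73904.
Taking the obtuse solution, ∠Y ≈ 132.35°.
Law of cosines then gives y ≈ 225.22.
Perimeter = 150 + 95 + 225.22 = 470.22.

470.221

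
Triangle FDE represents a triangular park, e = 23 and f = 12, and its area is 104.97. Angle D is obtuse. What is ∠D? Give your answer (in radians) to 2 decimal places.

∠D ≈ 2.28 rad

From area = ½·e·f·sin D, we get sin D = 2·area/(e·f) ≈ 0.76065.
Taking the obtuse solution, ∠D ≈ 2.277 rad.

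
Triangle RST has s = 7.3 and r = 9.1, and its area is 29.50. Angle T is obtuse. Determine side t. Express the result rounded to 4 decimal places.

14.0412

From area = ½·r·s·sin T, we get sin T = 2·area/(r·s) ≈ 0.88815.
Taking the obtuse solution, ∠T ≈ 117.36°.
Law of cosines then gives t ≈ 14.041.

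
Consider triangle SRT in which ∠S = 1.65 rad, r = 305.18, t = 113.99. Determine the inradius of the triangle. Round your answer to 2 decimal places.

46.04

By the law of cosines, s² = r² + t² − 2·r·t·cos S = 1.1163e+05, so s ≈ 334.12.
Area = ½·r·t·sin S ≈ 17339.
Semiperimeter p = (334.12+305.18+113.99)/2 = 376.64.
Inradius = area/p = 17339/376.64 ≈ 46.036.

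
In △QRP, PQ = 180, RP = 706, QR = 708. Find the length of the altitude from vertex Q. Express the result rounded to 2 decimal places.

178.78

Semiperimeter s = (706 + 180 + 708)/2 = 797.
Heron's formula: area = √(797·91·617·89) ≈ 63108.
The altitude from Q has length 2·area/RP ≈ 178.78.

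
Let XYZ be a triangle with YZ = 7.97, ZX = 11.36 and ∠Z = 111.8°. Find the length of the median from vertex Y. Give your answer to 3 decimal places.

m_Y ≈ 11.376

By the law of cosines, XY² = YZ² + ZX² − 2·YZ·ZX·cos Z = 259.82, so XY ≈ 16.119.
Median from Y: ½√(2·XY² + 2·YZ² − ZX²) ≈ 11.376.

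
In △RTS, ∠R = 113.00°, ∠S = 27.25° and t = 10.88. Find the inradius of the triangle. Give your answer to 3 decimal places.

The third angle is ∠T = 180° − ∠S − ∠R = 39.75°.
Law of sines: r = t·sin R/sin T ≈ 15.662.
Law of sines: s = t·sin S/sin T ≈ 7.7907.
Area = ½·t·r·sin S ≈ 39.012.
Semiperimeter p = (15.662+10.88+7.7907)/2 = 17.166.
Inradius = area/p = 39.012/17.166 ≈ 2.2726.

2.273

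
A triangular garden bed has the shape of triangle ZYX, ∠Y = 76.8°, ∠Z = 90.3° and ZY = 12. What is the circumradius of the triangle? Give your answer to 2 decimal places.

R ≈ 26.88

The third angle is ∠X = 180° − ∠Z − ∠Y = 12.90°.
Law of sines: YX = ZY·sin Z/sin X ≈ 53.751.
Law of sines: XZ = ZY·sin Y/sin X ≈ 52.331.
Circumradius = ZY/(2 sin X) ≈ 26.876.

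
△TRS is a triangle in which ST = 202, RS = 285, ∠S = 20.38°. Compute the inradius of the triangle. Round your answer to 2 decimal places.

33.10

By the law of cosines, TR² = RS² + ST² − 2·RS·ST·cos S = 14096, so TR ≈ 118.73.
Area = ½·RS·ST·sin S ≈ 10024.
Semiperimeter s = (285+202+118.73)/2 = 302.86.
Inradius = area/s = 10024/302.86 ≈ 33.098.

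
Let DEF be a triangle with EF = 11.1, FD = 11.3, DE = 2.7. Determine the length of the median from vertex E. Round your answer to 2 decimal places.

5.77

Median from E: ½√(2·DE² + 2·EF² − FD²) ≈ 5.773.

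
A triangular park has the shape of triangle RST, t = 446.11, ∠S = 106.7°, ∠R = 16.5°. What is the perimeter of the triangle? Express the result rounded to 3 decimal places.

perimeter ≈ 1108.180

The third angle is ∠T = 180° − ∠R − ∠S = 56.80°.
Law of sines: r = t·sin R/sin T ≈ 151.42.
Law of sines: s = t·sin S/sin T ≈ 510.65.
Semiperimeter p = (151.42+510.65+446.11)/2 = 554.09.
Perimeter = 151.42 + 510.65 + 446.11 = 1108.2.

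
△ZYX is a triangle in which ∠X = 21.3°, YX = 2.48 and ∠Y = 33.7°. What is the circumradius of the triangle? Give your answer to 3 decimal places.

R ≈ 1.514

The third angle is ∠Z = 180° − ∠Y − ∠X = 125.00°.
Law of sines: XZ = YX·sin Y/sin Z ≈ 1.6798.
Law of sines: ZY = YX·sin X/sin Z ≈ 1.0998.
Circumradius = YX/(2 sin Z) ≈ 1.5138.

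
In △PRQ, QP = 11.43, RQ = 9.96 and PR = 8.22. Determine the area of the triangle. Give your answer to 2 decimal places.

Semiperimeter s = (9.96 + 11.43 + 8.22)/2 = 14.805.
Heron's formula: area = √(14.805·4.845·3.375·6.585) ≈ 39.927.

39.93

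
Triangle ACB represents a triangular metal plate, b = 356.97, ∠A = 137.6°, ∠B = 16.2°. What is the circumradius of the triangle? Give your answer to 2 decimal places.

R ≈ 639.75

The third angle is ∠C = 180° − ∠B − ∠A = 26.20°.
Law of sines: a = b·sin A/sin B ≈ 862.77.
Law of sines: c = b·sin C/sin B ≈ 564.91.
Circumradius = b/(2 sin B) ≈ 639.75.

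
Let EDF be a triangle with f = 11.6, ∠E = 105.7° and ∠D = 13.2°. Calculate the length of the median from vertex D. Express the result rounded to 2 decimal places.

The third angle is ∠F = 180° − ∠E − ∠D = 61.10°.
Law of sines: e = f·sin E/sin F ≈ 12.756.
Law of sines: d = f·sin D/sin F ≈ 3.0257.
Median from D: ½√(2·f² + 2·e² − d²) ≈ 12.097.

m_D ≈ 12.10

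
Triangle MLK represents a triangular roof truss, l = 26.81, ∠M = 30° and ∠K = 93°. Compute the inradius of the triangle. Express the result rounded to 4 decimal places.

The third angle is ∠L = 180° − ∠K − ∠M = 57.00°.
Law of sines: m = l·sin M/sin L ≈ 15.984.
Law of sines: k = l·sin K/sin L ≈ 31.923.
Area = ½·l·m·sin K ≈ 213.97.
Semiperimeter s = (15.984+26.81+31.923)/2 = 37.359.
Inradius = area/s = 213.97/37.359 ≈ 5.7274.

5.7274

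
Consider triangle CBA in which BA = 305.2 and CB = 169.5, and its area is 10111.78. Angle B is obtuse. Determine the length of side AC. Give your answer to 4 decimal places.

From area = ½·CB·BA·sin B, we get sin B = 2·area/(CB·BA) ≈ 0.39093.
Taking the obtuse solution, ∠B ≈ 156.99°.
Law of cosines then gives AC ≈ 465.95.

465.9468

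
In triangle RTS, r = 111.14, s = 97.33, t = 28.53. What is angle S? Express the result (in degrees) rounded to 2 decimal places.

By the law of cosines, cos S = (r² + t² − s²) / (2·r·t) ≈ 0.58233, so ∠S ≈ 54.39°.

54.39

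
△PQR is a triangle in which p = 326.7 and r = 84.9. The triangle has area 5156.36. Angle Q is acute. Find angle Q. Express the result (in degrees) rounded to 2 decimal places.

From area = ½·r·p·sin Q, we get sin Q = 2·area/(r·p) ≈ 0.37181.
Taking the acute solution, ∠Q ≈ 21.83°.

∠Q ≈ 21.83°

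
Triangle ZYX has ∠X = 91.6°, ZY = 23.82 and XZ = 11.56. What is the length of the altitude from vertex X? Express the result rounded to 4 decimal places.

h_X ≈ 9.9481

Law of sines: sin Y = XZ·sin X/ZY ≈ 0.48512.
Since ZY ≥ XZ, only the acute value applies: ∠Y ≈ 29.02°.
Then ∠Z = 180° − ∠X − ∠Y ≈ 59.38°.
Law of sines gives YX = ZY·sin Z/sin X ≈ 20.507.
Area = ½·ZY·XZ·sin Z ≈ 118.48.
The altitude from X has length 2·area/ZY ≈ 9.9481.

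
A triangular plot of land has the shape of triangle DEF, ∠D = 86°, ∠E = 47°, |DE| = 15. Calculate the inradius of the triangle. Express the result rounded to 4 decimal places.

4.4481

The third angle is ∠F = 180° − ∠D − ∠E = 47.00°.
Law of sines: |EF| = |DE|·sin D/sin F ≈ 20.46.
Law of sines: |FD| = |DE|·sin E/sin F ≈ 15.
Area = ½·|DE|·|EF|·sin E ≈ 112.23.
Semiperimeter s = (20.46+15+15)/2 = 25.23.
Inradius = area/s = 112.23/25.23 ≈ 4.4481.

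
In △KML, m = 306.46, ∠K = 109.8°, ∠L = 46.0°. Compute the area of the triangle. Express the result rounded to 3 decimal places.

The third angle is ∠M = 180° − ∠L − ∠K = 24.20°.
Law of sines: k = m·sin K/sin M ≈ 703.41.
Law of sines: l = m·sin L/sin M ≈ 537.78.
Area = ½·m·k·sin L ≈ 77533.

area ≈ 77532.530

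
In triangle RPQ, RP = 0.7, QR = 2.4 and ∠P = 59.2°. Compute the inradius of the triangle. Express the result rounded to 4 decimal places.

Law of sines: sin Q = RP·sin P/QR ≈ 0.25053.
Since QR ≥ RP, only the acute value applies: ∠Q ≈ 14.51°.
Then ∠R = 180° − ∠P − ∠Q ≈ 106.29°.
Law of sines gives PQ = QR·sin R/sin P ≈ 2.6819.
Area = ½·QR·RP·sin R ≈ 0.80627.
Semiperimeter s = (2.6819+2.4+0.7)/2 = 2.8909.
Inradius = area/s = 0.80627/2.8909 ≈ 0.2789.

0.2789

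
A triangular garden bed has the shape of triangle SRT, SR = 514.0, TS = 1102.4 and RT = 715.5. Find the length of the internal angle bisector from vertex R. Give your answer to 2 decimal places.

By the law of cosines, cos R = (SR² + RT² − TS²) / (2·SR·RT) ≈ -0.59705, so ∠R ≈ 126.66°.
The bisector from R has length 2·SR·RT·cos(∠R/2)/(SR+RT) ≈ 268.53.

t_R ≈ 268.53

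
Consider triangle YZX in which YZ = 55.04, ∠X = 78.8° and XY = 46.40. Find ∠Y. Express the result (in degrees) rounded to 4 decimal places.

Law of sines: sin Z = XY·sin X/YZ ≈ 0.82697.
Since YZ ≥ XY, only the acute value applies: ∠Z ≈ 55.79°.
Then ∠Y = 180° − ∠X − ∠Z ≈ 45.41°.

∠Y ≈ 45.4115°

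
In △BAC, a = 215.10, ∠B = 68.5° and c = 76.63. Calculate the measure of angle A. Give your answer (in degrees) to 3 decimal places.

90.631

By the law of cosines, b² = a² + c² − 2·a·c·cos B = 40058, so b ≈ 200.14.
Law of cosines again: cos A = (c² + b² − a²)/(2·c·b) ≈ -0.01101, so ∠A ≈ 90.63°.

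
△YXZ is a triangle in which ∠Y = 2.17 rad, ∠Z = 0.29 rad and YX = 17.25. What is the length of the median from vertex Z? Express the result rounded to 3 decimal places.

m_Z ≈ 43.458

The third angle is ∠X = π − ∠Z − ∠Y = 0.682 rad.
Law of sines: XZ = YX·sin Y/sin Z ≈ 49.815.
Law of sines: ZY = YX·sin X/sin Z ≈ 38.006.
Median from Z: ½√(2·XZ² + 2·ZY² − YX²) ≈ 43.458.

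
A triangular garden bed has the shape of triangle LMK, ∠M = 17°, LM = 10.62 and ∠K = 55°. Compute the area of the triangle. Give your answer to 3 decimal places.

The third angle is ∠L = 180° − ∠M − ∠K = 108.00°.
Law of sines: MK = LM·sin L/sin K ≈ 12.33.
Law of sines: KL = LM·sin M/sin K ≈ 3.7905.
Area = ½·LM·MK·sin M ≈ 19.142.

area ≈ 19.142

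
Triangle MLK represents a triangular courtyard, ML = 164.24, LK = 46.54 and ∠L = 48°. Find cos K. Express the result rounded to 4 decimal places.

-0.4607

By the law of cosines, KM² = ML² + LK² − 2·ML·LK·cos L = 18911, so KM ≈ 137.52.
Law of cosines again: cos K = (LK² + KM² − ML²)/(2·LK·KM) ≈ -0.46072, so ∠K ≈ 117.43°.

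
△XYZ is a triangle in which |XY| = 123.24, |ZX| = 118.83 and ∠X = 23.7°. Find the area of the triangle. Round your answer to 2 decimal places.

Area = ½·|ZX|·|XY|·sin X ≈ 2943.2.

area ≈ 2943.18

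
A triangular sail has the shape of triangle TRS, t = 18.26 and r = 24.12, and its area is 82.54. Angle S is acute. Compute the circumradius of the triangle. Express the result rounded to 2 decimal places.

13.24

From area = ½·t·r·sin S, we get sin S = 2·area/(t·r) ≈ 0.37481.
Taking the acute solution, ∠S ≈ 0.384 rad.
Law of cosines then gives s ≈ 9.9275.
Circumradius = s/(2 sin S) ≈ 13.243.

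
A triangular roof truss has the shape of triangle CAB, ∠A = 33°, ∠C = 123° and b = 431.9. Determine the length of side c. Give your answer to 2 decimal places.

The third angle is ∠B = 180° − ∠C − ∠A = 24.00°.
Law of sines: c = b·sin C/sin B ≈ 890.56.

890.56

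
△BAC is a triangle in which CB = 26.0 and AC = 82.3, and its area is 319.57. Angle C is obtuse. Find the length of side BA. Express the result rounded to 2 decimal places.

From area = ½·AC·CB·sin C, we get sin C = 2·area/(AC·CB) ≈ 0.29869.
Taking the obtuse solution, ∠C ≈ 162.62°.
Law of cosines then gives BA ≈ 107.39.

107.39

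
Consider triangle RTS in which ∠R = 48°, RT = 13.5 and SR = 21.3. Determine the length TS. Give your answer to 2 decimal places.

15.85

By the law of cosines, TS² = SR² + RT² − 2·SR·RT·cos R = 251.12, so TS ≈ 15.847.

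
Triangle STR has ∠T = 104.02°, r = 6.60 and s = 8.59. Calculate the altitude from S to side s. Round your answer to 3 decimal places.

By the law of cosines, t² = r² + s² − 2·r·s·cos T = 144.82, so t ≈ 12.034.
Area = ½·r·s·sin T ≈ 27.503.
The altitude from S has length 2·area/s ≈ 6.4034.

6.403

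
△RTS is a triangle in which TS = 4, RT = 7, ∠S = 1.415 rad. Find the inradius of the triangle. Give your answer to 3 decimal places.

Law of sines: sin R = TS·sin S/RT ≈ 0.56451.
Since RT ≥ TS, only the acute value applies: ∠R ≈ 0.600 rad.
Then ∠T = π − ∠S − ∠R ≈ 1.127 rad.
Law of sines gives SR = RT·sin T/sin S ≈ 6.3987.
Area = ½·RT·TS·sin T ≈ 12.642.
Semiperimeter s = (4+6.3987+7)/2 = 8.6993.
Inradius = area/s = 12.642/8.6993 ≈ 1.4533.

1.453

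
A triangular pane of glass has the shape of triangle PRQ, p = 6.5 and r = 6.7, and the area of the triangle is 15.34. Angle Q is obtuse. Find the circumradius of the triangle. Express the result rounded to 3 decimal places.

8.662

From area = ½·p·r·sin Q, we get sin Q = 2·area/(p·r) ≈ 0.70448.
Taking the obtuse solution, ∠Q ≈ 2.360 rad.
Law of cosines then gives q ≈ 12.205.
Circumradius = q/(2 sin Q) ≈ 8.6623.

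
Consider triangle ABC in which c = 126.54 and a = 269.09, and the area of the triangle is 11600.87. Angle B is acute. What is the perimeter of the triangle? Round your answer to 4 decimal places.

From area = ½·c·a·sin B, we get sin B = 2·area/(c·a) ≈ 0.68139.
Taking the acute solution, ∠B ≈ 0.750 rad.
Law of cosines then gives b ≈ 196.41.
Perimeter = 269.09 + 196.41 + 126.54 = 592.04.

592.0403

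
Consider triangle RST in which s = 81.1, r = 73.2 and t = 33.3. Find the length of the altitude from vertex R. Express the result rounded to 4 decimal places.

Semiperimeter p = (73.2 + 81.1 + 33.3)/2 = 93.8.
Heron's formula: area = √(93.8·20.6·12.7·60.5) ≈ 1218.5.
The altitude from R has length 2·area/r ≈ 33.292.

33.2915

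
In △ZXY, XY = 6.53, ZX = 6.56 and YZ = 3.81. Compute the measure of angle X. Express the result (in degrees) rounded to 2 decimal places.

33.84

By the law of cosines, cos X = (ZX² + XY² − YZ²) / (2·ZX·XY) ≈ 0.83058, so ∠X ≈ 33.84°.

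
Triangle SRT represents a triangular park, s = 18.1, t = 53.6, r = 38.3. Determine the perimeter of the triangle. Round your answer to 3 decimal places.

Perimeter = 18.1 + 38.3 + 53.6 = 110.

perimeter ≈ 110.000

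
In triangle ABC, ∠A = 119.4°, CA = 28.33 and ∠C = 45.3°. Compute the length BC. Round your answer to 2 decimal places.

93.54

The third angle is ∠B = 180° − ∠C − ∠A = 15.30°.
Law of sines: BC = CA·sin A/sin B ≈ 93.535.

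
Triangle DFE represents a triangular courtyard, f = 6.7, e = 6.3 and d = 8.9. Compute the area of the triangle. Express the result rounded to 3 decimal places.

21.062

Semiperimeter s = (8.9 + 6.7 + 6.3)/2 = 10.95.
Heron's formula: area = √(10.95·2.05·4.25·4.65) ≈ 21.062.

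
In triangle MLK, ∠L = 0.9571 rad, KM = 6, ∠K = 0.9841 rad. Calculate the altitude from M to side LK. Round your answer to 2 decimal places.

The third angle is ∠M = π − ∠L − ∠K = 1.2004 rad.
Law of sines: LK = KM·sin M/sin L ≈ 6.8415.
Law of sines: ML = KM·sin K/sin L ≈ 6.1119.
Area = ½·KM·LK·sin K ≈ 17.092.
The altitude from M has length 2·area/LK ≈ 4.9966.

h_M ≈ 5.00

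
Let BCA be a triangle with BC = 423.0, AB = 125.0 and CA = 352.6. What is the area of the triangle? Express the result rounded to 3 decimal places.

Semiperimeter s = (352.6 + 125 + 423)/2 = 450.3.
Heron's formula: area = √(450.3·97.7·325.3·27.3) ≈ 19766.

area ≈ 19766.128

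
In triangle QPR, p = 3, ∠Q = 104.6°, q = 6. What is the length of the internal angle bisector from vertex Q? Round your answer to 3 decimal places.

2.200

Law of sines: sin P = p·sin Q/q ≈ 0.48385.
Since q ≥ p, only the acute value applies: ∠P ≈ 28.94°.
Then ∠R = 180° − ∠Q − ∠P ≈ 46.46°.
Law of sines gives r = q·sin R/sin Q ≈ 4.4947.
The bisector from Q has length 2·p·r·cos(∠Q/2)/(p+r) ≈ 2.2005.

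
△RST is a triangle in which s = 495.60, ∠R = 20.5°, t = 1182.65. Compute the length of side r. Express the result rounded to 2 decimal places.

By the law of cosines, r² = s² + t² − 2·s·t·cos R = 5.4627e+05, so r ≈ 739.1.

739.10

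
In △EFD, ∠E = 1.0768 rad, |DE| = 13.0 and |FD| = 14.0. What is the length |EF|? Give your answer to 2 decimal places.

Law of sines: sin F = |DE|·sin E/|FD| ≈ 0.81756.
Since |FD| ≥ |DE|, only the acute value applies: ∠F ≈ 0.9572 rad.
Then ∠D = π − ∠E − ∠F ≈ 1.1076 rad.
Law of sines gives |EF| = |FD|·sin D/sin E ≈ 14.226.

14.23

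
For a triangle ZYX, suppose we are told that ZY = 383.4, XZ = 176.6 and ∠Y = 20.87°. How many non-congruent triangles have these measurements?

ZY·sin Y = 383.4·sin(20.87°) ≈ 136.6.
Since ZY sin Y < XZ < ZY (136.6 < 176.6 < 383.4), two triangles exist.

2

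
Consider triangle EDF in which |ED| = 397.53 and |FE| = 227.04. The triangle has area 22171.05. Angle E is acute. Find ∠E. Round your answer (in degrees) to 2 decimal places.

∠E ≈ 29.43°

From area = ½·|FE|·|ED|·sin E, we get sin E = 2·area/(|FE|·|ED|) ≈ 0.49130.
Taking the acute solution, ∠E ≈ 29.43°.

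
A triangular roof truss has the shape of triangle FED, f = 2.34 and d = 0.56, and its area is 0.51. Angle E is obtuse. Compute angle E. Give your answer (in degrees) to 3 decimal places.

From area = ½·d·f·sin E, we get sin E = 2·area/(d·f) ≈ 0.77839.
Taking the obtuse solution, ∠E ≈ 128.89°.

∠E ≈ 128.887°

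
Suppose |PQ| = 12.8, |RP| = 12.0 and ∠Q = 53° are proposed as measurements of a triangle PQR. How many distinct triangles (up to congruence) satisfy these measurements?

2

|PQ|·sin Q = 12.8·sin(53°) ≈ 10.22.
Since |PQ| sin Q < |RP| < |PQ| (10.22 < 12.0 < 12.8), two triangles exist.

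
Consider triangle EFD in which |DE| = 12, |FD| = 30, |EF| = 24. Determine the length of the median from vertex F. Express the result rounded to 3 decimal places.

Median from F: ½√(2·|EF|² + 2·|FD|² − |DE|²) ≈ 26.495.

26.495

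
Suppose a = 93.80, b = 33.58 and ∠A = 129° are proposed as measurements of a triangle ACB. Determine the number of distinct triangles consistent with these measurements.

b·sin A = 33.58·sin(129°) ≈ 26.1.
Since ∠A is not acute, a triangle exists only if a > b; here a > b, so there is exactly one triangle.

1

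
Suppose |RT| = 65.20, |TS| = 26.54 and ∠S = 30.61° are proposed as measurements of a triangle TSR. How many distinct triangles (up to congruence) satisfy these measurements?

1

|TS|·sin S = 26.54·sin(30.61°) ≈ 13.51.
Since |RT| ≥ |TS|, exactly one triangle exists.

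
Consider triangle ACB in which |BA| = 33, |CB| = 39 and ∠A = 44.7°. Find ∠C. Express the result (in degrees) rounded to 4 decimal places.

Law of sines: sin C = |BA|·sin A/|CB| ≈ 0.59518.
Since |CB| ≥ |BA|, only the acute value applies: ∠C ≈ 36.53°.
Then ∠B = 180° − ∠A − ∠C ≈ 98.77°.

∠C ≈ 36.5255°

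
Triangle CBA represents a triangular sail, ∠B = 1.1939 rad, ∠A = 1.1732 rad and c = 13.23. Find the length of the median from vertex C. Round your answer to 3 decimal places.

The third angle is ∠C = π − ∠B − ∠A = 0.7745 rad.
Law of sines: b = c·sin B/sin C ≈ 17.59.
Law of sines: a = c·sin A/sin C ≈ 17.442.
Median from C: ½√(2·b² + 2·a² − c²) ≈ 16.219.

16.219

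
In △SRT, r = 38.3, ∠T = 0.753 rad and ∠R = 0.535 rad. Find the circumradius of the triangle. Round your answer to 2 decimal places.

The third angle is ∠S = π − ∠R − ∠T = 1.854 rad.
Law of sines: s = r·sin S/sin R ≈ 72.138.
Law of sines: t = r·sin T/sin R ≈ 51.37.
Circumradius = r/(2 sin R) ≈ 37.561.

37.56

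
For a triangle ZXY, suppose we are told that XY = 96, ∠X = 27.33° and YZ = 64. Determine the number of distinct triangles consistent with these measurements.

XY·sin X = 96·sin(27.33°) ≈ 44.08.
Since XY sin X < YZ < XY (44.08 < 64 < 96), two triangles exist.

2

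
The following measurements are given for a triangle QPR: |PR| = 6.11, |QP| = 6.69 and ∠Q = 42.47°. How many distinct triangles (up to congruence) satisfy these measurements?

|QP|·sin Q = 6.69·sin(42.47°) ≈ 4.517.
Since |QP| sin Q < |PR| < |QP| (4.517 < 6.11 < 6.69), two triangles exist.

2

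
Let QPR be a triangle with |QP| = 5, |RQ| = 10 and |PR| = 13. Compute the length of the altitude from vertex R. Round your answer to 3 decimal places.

8.980

Semiperimeter s = (13 + 10 + 5)/2 = 14.
Heron's formula: area = √(14·1·4·9) ≈ 22.45.
The altitude from R has length 2·area/|QP| ≈ 8.98.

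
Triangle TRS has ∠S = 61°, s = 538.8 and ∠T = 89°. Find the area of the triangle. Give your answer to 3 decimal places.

82967.838

The third angle is ∠R = 180° − ∠S − ∠T = 30.00°.
Law of sines: t = s·sin T/sin S ≈ 615.95.
Law of sines: r = s·sin R/sin S ≈ 308.02.
Area = ½·s·t·sin R ≈ 82968.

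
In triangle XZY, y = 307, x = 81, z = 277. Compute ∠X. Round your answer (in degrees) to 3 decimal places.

14.824

By the law of cosines, cos X = (z² + y² − x²) / (2·z·y) ≈ 0.96672, so ∠X ≈ 14.82°.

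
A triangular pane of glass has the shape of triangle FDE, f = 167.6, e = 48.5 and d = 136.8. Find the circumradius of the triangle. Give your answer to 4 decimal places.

By the law of cosines, cos F = (d² + e² − f²) / (2·d·e) ≈ -0.52928, so ∠F ≈ 121.96°.
Circumradius = f/(2 sin F) ≈ 98.768.

R ≈ 98.7683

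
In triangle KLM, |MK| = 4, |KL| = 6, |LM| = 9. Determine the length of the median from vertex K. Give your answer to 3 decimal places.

2.398

Median from K: ½√(2·|MK|² + 2·|KL|² − |LM|²) ≈ 2.3979.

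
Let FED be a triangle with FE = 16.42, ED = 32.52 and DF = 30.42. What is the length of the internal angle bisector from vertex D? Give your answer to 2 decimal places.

By the law of cosines, cos D = (ED² + DF² − FE²) / (2·ED·DF) ≈ 0.86596, so ∠D ≈ 30.01°.
The bisector from D has length 2·ED·DF·cos(∠D/2)/(ED+DF) ≈ 30.363.

30.36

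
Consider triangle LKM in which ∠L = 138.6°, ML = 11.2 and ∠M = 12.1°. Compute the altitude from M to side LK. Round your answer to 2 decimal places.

7.41

The third angle is ∠K = 180° − ∠M − ∠L = 29.30°.
Law of sines: KM = ML·sin L/sin K ≈ 15.135.
Law of sines: LK = ML·sin M/sin K ≈ 4.7973.
Area = ½·ML·KM·sin M ≈ 17.766.
The altitude from M has length 2·area/LK ≈ 7.4067.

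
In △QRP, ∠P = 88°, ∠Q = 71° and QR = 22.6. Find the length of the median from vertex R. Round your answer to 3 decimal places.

m_R ≈ 21.623

The third angle is ∠R = 180° − ∠P − ∠Q = 21.00°.
Law of sines: RP = QR·sin Q/sin P ≈ 21.382.
Law of sines: PQ = QR·sin R/sin P ≈ 8.1041.
Median from R: ½√(2·QR² + 2·RP² − PQ²) ≈ 21.623.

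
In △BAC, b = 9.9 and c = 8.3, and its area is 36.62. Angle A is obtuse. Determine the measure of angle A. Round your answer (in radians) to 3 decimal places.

2.041

From area = ½·c·b·sin A, we get sin A = 2·area/(c·b) ≈ 0.89132.
Taking the obtuse solution, ∠A ≈ 2.041 rad.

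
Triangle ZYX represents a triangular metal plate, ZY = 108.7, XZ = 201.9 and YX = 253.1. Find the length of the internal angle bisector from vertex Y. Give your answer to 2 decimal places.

By the law of cosines, cos Y = (ZY² + YX² − XZ²) / (2·ZY·YX) ≈ 0.63812, so ∠Y ≈ 50.35°.
The bisector from Y has length 2·ZY·YX·cos(∠Y/2)/(ZY+YX) ≈ 137.64.

137.64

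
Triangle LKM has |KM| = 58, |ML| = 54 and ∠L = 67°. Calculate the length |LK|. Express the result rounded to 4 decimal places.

50.9857

Law of sines: sin K = |ML|·sin L/|KM| ≈ 0.85702.
Since |KM| ≥ |ML|, only the acute value applies: ∠K ≈ 58.98°.
Then ∠M = 180° − ∠L − ∠K ≈ 54.02°.
Law of sines gives |LK| = |KM|·sin M/sin L ≈ 50.986.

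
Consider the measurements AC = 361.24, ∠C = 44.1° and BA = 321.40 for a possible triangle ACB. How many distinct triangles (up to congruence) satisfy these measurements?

2

AC·sin C = 361.24·sin(44.1°) ≈ 251.4.
Since AC sin C < BA < AC (251.4 < 321.40 < 361.24), two triangles exist.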